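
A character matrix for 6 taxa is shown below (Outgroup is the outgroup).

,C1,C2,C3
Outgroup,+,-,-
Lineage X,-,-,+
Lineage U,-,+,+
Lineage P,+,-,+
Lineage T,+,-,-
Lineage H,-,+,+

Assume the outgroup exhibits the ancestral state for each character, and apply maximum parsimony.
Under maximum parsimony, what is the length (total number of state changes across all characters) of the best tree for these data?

Character polarity is set by the outgroup: the derived state is whichever differs from the outgroup's state, so for C1 the derived state is '-', and for the remaining characters it is '+'.
C1 (derived state '-') is shared by Lineage H, Lineage U, and Lineage X — a synapomorphy uniting that clade.
C2: derived state '+' in Lineage H and Lineage U only — synapomorphy for {Lineage H, Lineage U}.
C3: derived state '+' in Lineage H, Lineage P, Lineage U, and Lineage X only — synapomorphy for {Lineage H, Lineage P, Lineage U, Lineage X}.
Most parsimonious ingroup topology: (((Lineage X,(Lineage U,Lineage H)),Lineage P),Lineage T).
Changes per character on this tree: C1: 1; C2: 1; C3: 1.
Total = 3.

3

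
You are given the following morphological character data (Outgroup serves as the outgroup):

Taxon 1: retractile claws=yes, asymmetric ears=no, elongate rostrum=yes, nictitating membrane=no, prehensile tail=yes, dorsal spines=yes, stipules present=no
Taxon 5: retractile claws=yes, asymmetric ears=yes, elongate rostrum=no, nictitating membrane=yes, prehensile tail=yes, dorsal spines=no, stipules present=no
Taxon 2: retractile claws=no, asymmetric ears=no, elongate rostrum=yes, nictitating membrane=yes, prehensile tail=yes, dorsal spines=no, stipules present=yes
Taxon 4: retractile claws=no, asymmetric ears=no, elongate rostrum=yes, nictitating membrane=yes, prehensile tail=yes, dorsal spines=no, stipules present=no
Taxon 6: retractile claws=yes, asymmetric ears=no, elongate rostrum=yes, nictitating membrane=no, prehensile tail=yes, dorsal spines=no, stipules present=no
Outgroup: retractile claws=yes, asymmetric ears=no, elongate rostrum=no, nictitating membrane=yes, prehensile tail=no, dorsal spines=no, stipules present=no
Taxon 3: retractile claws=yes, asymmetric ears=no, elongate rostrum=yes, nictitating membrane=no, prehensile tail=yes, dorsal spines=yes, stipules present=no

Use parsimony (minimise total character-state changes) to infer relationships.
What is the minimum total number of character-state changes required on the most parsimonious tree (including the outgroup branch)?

Character polarity is set by the outgroup: the derived state is whichever differs from the outgroup's state, so for retractile claws, nictitating membrane the derived state is 'no', and for the remaining characters it is 'yes'.
retractile claws: derived state 'no' in Taxon 2 and Taxon 4 only — synapomorphy for {Taxon 2, Taxon 4}.
asymmetric ears: derived state 'yes' in Taxon 5 only — an autapomorphy, so it tells us nothing about relationships among taxa.
Only Taxon 1, Taxon 2, Taxon 3, Taxon 4, and Taxon 6 show the derived state 'yes' for elongate rostrum, supporting them as a clade.
nictitating membrane (derived state 'no') is shared by Taxon 1, Taxon 3, and Taxon 6 — a synapomorphy uniting that clade.
prehensile tail (derived state 'yes') is shared by all ingroup taxa — unites the whole ingroup.
Only Taxon 1 and Taxon 3 show the derived state 'yes' for dorsal spines, supporting them as a clade.
stipules present: derived state 'yes' in Taxon 2 only — an autapomorphy, so it tells us nothing about relationships among taxa.
Most parsimonious ingroup topology: (((Taxon 2,Taxon 4),((Taxon 1,Taxon 3),Taxon 6)),Taxon 5).
Changes per character on this tree: retractile claws: 1; asymmetric ears: 1; elongate rostrum: 1; nictitating membrane: 1; prehensile tail: 1; dorsal spines: 1; stipules present: 1.
Total = 7.

7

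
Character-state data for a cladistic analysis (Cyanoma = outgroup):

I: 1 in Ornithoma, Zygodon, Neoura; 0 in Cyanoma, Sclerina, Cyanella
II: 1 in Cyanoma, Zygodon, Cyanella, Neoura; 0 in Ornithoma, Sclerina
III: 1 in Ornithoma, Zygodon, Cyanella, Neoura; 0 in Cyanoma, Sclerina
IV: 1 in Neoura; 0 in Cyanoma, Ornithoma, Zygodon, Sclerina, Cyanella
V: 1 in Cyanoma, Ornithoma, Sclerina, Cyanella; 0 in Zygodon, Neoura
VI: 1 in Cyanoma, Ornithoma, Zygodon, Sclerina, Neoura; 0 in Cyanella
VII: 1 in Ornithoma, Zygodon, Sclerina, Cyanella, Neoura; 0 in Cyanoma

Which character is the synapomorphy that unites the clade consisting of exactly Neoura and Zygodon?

Character polarity is set by the outgroup: the derived state is whichever differs from the outgroup's state, so for II, V, VI the derived state is '0', and for the remaining characters it is '1'.
I (derived state '1') is shared by Neoura, Ornithoma, and Zygodon — a synapomorphy uniting that clade.
II groups Ornithoma and Sclerina, which is incompatible with the clades supported by the remaining characters; treating it as convergent (homoplasy) costs fewer steps than any alternative tree.
III (derived state '1') is shared by Cyanella, Neoura, Ornithoma, and Zygodon — a synapomorphy uniting that clade.
IV: derived state '1' in Neoura only — an autapomorphy, so it tells us nothing about relationships among taxa.
V: derived state '0' in Neoura and Zygodon only — synapomorphy for {Neoura, Zygodon}.
VI (derived state '0') is unique to Cyanella (autapomorphy; uninformative for grouping).
VII (derived state '1') is shared by all ingroup taxa — unites the whole ingroup.
Most parsimonious ingroup topology: (((Ornithoma,(Zygodon,Neoura)),Cyanella),Sclerina).
The clade {Neoura, Zygodon} is supported by V: its derived state '0' occurs in exactly those taxa and in no other taxon (including the outgroup).

V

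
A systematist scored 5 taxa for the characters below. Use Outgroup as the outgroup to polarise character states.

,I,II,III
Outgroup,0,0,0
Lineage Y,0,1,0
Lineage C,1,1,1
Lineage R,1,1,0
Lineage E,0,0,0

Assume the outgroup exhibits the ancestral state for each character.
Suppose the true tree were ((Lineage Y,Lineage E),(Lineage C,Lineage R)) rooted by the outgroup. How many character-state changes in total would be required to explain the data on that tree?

4

Map each character onto ((Lineage Y,Lineage E),(Lineage C,Lineage R)) (rooted by Outgroup) and count the minimum state changes it requires (Fitch parsimony):
I: 1; II: 2; III: 1.
Total tree length = 4.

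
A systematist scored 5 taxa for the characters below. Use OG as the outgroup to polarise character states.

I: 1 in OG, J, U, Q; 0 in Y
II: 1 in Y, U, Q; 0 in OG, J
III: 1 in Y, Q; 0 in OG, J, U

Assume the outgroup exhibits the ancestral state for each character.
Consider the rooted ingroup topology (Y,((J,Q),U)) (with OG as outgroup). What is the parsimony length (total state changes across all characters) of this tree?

Map each character onto (Y,((J,Q),U)) (rooted by OG) and count the minimum state changes it requires (Fitch parsimony):
I: 1; II: 2; III: 2.
Total tree length = 5.

5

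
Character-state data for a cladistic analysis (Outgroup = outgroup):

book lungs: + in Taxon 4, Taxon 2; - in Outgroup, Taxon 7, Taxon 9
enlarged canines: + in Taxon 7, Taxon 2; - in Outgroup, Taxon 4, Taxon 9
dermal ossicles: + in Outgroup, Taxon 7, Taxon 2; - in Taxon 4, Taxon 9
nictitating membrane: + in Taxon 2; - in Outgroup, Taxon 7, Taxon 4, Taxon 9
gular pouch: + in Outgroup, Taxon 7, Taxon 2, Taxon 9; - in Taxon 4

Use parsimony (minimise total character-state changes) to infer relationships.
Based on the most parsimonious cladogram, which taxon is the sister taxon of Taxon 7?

Character polarity is set by the outgroup: the derived state is whichever differs from the outgroup's state, so for dermal ossicles, gular pouch the derived state is '-', and for the remaining characters it is '+'.
book lungs groups Taxon 2 and Taxon 4, which is incompatible with the clades supported by the remaining characters; treating it as convergent (homoplasy) costs fewer steps than any alternative tree.
enlarged canines (derived state '+') is shared by Taxon 2 and Taxon 7 — a synapomorphy uniting that clade.
dermal ossicles: derived state '-' in Taxon 4 and Taxon 9 only — synapomorphy for {Taxon 4, Taxon 9}.
nictitating membrane: derived state '+' in Taxon 2 only — an autapomorphy, so it tells us nothing about relationships among taxa.
gular pouch: derived state '-' in Taxon 4 only — an autapomorphy, so it tells us nothing about relationships among taxa.
Most parsimonious ingroup topology: ((Taxon 7,Taxon 2),(Taxon 4,Taxon 9)).
Taxon 7 and Taxon 2 form a cherry on this tree, so they are sister taxa.

Taxon 2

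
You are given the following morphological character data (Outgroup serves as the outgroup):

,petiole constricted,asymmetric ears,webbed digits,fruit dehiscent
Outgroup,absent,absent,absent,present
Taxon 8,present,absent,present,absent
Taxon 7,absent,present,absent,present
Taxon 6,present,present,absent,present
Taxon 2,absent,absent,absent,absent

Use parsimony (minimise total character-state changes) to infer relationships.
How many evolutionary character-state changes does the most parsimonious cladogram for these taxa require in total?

Character polarity is set by the outgroup: the derived state is whichever differs from the outgroup's state, so for fruit dehiscent the derived state is 'absent', and for the remaining characters it is 'present'.
petiole constricted groups Taxon 6 and Taxon 8, which is incompatible with the clades supported by the remaining characters; treating it as convergent (homoplasy) costs fewer steps than any alternative tree.
Only Taxon 6 and Taxon 7 show the derived state 'present' for asymmetric ears, supporting them as a clade.
webbed digits: derived state 'present' in Taxon 8 only — an autapomorphy, so it tells us nothing about relationships among taxa.
fruit dehiscent: derived state 'absent' in Taxon 2 and Taxon 8 only — synapomorphy for {Taxon 2, Taxon 8}.
Most parsimonious ingroup topology: ((Taxon 8,Taxon 2),(Taxon 7,Taxon 6)).
Changes per character on this tree: petiole constricted: 2; asymmetric ears: 1; webbed digits: 1; fruit dehiscent: 1.
Total = 5.

5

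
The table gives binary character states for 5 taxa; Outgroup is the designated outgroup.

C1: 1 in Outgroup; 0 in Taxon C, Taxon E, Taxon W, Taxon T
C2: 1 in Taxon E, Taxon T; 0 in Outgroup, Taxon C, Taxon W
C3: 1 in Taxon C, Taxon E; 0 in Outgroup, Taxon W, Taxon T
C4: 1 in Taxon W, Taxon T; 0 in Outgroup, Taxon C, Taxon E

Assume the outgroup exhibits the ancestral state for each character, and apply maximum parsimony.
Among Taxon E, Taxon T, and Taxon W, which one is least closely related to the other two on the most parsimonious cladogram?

Character polarity is set by the outgroup: the derived state is whichever differs from the outgroup's state, so for C1 the derived state is '0', and for the remaining characters it is '1'.
C1 (derived state '0') is shared by all ingroup taxa — unites the whole ingroup.
C2 groups Taxon E and Taxon T, which is incompatible with the clades supported by the remaining characters; treating it as convergent (homoplasy) costs fewer steps than any alternative tree.
C3 (derived state '1') is shared by Taxon C and Taxon E — a synapomorphy uniting that clade.
Only Taxon T and Taxon W show the derived state '1' for C4, supporting them as a clade.
Most parsimonious ingroup topology: ((Taxon C,Taxon E),(Taxon T,Taxon W)).
Taxon W and Taxon T share a more recent common ancestor with each other than either does with Taxon E, so Taxon E is the least closely related of the three.

Taxon E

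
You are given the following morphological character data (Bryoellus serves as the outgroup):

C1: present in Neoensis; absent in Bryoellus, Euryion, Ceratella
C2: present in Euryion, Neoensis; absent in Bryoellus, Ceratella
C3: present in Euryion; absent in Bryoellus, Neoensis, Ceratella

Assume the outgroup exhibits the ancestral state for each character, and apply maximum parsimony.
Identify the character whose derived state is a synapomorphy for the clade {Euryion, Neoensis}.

C2

The outgroup has state 'absent' for every character, so 'present' is the derived state throughout.
C1: derived state 'present' in Neoensis only — an autapomorphy, so it tells us nothing about relationships among taxa.
Only Euryion and Neoensis show the derived state 'present' for C2, supporting them as a clade.
C3 (derived state 'present') is unique to Euryion (autapomorphy; uninformative for grouping).
Most parsimonious ingroup topology: ((Euryion,Neoensis),Ceratella).
The clade {Euryion, Neoensis} is supported by C2: its derived state 'present' occurs in exactly those taxa and in no other taxon (including the outgroup).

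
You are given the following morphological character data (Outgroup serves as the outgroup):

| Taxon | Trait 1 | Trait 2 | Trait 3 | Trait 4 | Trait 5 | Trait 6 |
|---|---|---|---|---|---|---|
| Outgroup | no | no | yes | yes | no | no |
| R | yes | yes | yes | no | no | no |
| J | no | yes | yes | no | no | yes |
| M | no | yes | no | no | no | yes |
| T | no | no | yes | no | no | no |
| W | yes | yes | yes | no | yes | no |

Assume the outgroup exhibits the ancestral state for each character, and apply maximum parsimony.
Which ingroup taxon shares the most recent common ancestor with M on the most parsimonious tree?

Character polarity is set by the outgroup: the derived state is whichever differs from the outgroup's state, so for Trait 3, Trait 4 the derived state is 'no', and for the remaining characters it is 'yes'.
Trait 1: derived state 'yes' in R and W only — synapomorphy for {R, W}.
Trait 2 (derived state 'yes') is shared by J, M, R, and W — a synapomorphy uniting that clade.
Trait 3: derived state 'no' in M only — an autapomorphy, so it tells us nothing about relationships among taxa.
Trait 4 (derived state 'no') is shared by all ingroup taxa — unites the whole ingroup.
Trait 5 (derived state 'yes') is unique to W (autapomorphy; uninformative for grouping).
Trait 6 (derived state 'yes') is shared by J and M — a synapomorphy uniting that clade.
Most parsimonious ingroup topology: (((R,W),(J,M)),T).
M and J form a cherry on this tree, so they are sister taxa.

J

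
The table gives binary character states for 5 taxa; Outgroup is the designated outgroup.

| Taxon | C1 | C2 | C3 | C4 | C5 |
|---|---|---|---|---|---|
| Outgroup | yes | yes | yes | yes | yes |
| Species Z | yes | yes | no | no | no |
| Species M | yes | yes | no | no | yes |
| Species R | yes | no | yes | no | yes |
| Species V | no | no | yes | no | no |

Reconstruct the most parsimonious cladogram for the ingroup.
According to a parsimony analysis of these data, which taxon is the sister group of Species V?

The outgroup has state 'yes' for every character, so 'no' is the derived state throughout.
C1: derived state 'no' in Species V only — an autapomorphy, so it tells us nothing about relationships among taxa.
Only Species R and Species V show the derived state 'no' for C2, supporting them as a clade.
C3 (derived state 'no') is shared by Species M and Species Z — a synapomorphy uniting that clade.
All ingroup taxa share the derived state 'no' for C4; it defines the ingroup but does not resolve relationships within it.
C5 (state 'no') occurs in Species V and Species Z but conflicts with the nesting implied by the other characters — most parsimoniously interpreted as homoplasy.
Most parsimonious ingroup topology: ((Species Z,Species M),(Species R,Species V)).
Species V and Species R form a cherry on this tree, so they are sister taxa.

Species R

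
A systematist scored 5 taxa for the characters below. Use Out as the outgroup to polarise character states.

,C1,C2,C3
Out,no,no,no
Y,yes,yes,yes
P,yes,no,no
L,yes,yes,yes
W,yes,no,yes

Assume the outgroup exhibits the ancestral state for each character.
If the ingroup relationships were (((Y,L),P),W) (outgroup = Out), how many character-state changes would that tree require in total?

4

Map each character onto (((Y,L),P),W) (rooted by Out) and count the minimum state changes it requires (Fitch parsimony):
C1: 1; C2: 1; C3: 2.
Total tree length = 4.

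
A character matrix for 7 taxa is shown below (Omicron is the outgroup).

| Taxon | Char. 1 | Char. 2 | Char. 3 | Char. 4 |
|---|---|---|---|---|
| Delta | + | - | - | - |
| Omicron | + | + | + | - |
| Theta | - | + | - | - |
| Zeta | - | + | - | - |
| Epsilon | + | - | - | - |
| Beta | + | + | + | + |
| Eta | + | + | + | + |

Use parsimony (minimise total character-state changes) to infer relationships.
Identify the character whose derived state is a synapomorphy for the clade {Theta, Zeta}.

Character polarity is set by the outgroup: the derived state is whichever differs from the outgroup's state, so for Char. 1, Char. 2, Char. 3 the derived state is '-', and for the remaining characters it is '+'.
Only Theta and Zeta show the derived state '-' for Char. 1, supporting them as a clade.
Char. 2 (derived state '-') is shared by Delta and Epsilon — a synapomorphy uniting that clade.
Only Delta, Epsilon, Theta, and Zeta show the derived state '-' for Char. 3, supporting them as a clade.
Char. 4 (derived state '+') is shared by Beta and Eta — a synapomorphy uniting that clade.
Most parsimonious ingroup topology: (((Theta,Zeta),(Delta,Epsilon)),(Beta,Eta)).
The clade {Theta, Zeta} is supported by Char. 1: its derived state '-' occurs in exactly those taxa and in no other taxon (including the outgroup).

Char. 1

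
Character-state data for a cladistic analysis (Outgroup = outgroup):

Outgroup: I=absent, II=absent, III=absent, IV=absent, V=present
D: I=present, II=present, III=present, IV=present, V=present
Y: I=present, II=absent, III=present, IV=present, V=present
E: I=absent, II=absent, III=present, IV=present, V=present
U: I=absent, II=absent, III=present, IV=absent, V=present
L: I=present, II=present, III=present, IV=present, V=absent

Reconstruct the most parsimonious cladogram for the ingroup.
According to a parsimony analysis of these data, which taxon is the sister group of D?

Character polarity is set by the outgroup: the derived state is whichever differs from the outgroup's state, so for V the derived state is 'absent', and for the remaining characters it is 'present'.
I (derived state 'present') is shared by D, L, and Y — a synapomorphy uniting that clade.
Only D and L show the derived state 'present' for II, supporting them as a clade.
III (derived state 'present') is shared by all ingroup taxa — unites the whole ingroup.
IV: derived state 'present' in D, E, L, and Y only — synapomorphy for {D, E, L, Y}.
V (derived state 'absent') is unique to L (autapomorphy; uninformative for grouping).
Most parsimonious ingroup topology: ((((D,L),Y),E),U).
D and L form a cherry on this tree, so they are sister taxa.

L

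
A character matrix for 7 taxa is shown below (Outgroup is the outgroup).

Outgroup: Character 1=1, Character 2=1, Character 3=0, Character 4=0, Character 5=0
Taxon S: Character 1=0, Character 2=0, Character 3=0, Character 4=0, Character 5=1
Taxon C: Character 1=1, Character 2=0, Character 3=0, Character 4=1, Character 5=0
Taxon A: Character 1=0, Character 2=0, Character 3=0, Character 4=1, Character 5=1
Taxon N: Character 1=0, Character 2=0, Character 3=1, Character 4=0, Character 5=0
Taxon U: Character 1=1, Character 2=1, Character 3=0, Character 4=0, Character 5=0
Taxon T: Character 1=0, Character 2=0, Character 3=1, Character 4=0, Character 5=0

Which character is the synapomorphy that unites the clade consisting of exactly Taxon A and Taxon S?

Character 5

Character polarity is set by the outgroup: the derived state is whichever differs from the outgroup's state, so for Character 1, Character 2 the derived state is '0', and for the remaining characters it is '1'.
Character 1 (derived state '0') is shared by Taxon A, Taxon N, Taxon S, and Taxon T — a synapomorphy uniting that clade.
Character 2: derived state '0' in Taxon A, Taxon C, Taxon N, Taxon S, and Taxon T only — synapomorphy for {Taxon A, Taxon C, Taxon N, Taxon S, Taxon T}.
Only Taxon N and Taxon T show the derived state '1' for Character 3, supporting them as a clade.
Character 4 (state '1') occurs in Taxon A and Taxon C but conflicts with the nesting implied by the other characters — most parsimoniously interpreted as homoplasy.
Character 5: derived state '1' in Taxon A and Taxon S only — synapomorphy for {Taxon A, Taxon S}.
Most parsimonious ingroup topology: ((((Taxon S,Taxon A),(Taxon N,Taxon T)),Taxon C),Taxon U).
The clade {Taxon A, Taxon S} is supported by Character 5: its derived state '1' occurs in exactly those taxa and in no other taxon (including the outgroup).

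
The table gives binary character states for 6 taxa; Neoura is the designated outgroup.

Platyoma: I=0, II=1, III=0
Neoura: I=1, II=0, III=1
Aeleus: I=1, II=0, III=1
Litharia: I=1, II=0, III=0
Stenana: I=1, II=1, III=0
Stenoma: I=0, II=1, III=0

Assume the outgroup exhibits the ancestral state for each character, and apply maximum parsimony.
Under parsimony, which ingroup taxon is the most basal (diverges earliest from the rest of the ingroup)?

Character polarity is set by the outgroup: the derived state is whichever differs from the outgroup's state, so for I, III the derived state is '0', and for the remaining characters it is '1'.
Only Platyoma and Stenoma show the derived state '0' for I, supporting them as a clade.
II: derived state '1' in Platyoma, Stenana, and Stenoma only — synapomorphy for {Platyoma, Stenana, Stenoma}.
III (derived state '0') is shared by Litharia, Platyoma, Stenana, and Stenoma — a synapomorphy uniting that clade.
Most parsimonious ingroup topology: ((((Stenoma,Platyoma),Stenana),Litharia),Aeleus).
Aeleus is sister to the clade containing all other ingroup taxa, so it is the earliest-diverging (most basal) ingroup lineage.

Aeleus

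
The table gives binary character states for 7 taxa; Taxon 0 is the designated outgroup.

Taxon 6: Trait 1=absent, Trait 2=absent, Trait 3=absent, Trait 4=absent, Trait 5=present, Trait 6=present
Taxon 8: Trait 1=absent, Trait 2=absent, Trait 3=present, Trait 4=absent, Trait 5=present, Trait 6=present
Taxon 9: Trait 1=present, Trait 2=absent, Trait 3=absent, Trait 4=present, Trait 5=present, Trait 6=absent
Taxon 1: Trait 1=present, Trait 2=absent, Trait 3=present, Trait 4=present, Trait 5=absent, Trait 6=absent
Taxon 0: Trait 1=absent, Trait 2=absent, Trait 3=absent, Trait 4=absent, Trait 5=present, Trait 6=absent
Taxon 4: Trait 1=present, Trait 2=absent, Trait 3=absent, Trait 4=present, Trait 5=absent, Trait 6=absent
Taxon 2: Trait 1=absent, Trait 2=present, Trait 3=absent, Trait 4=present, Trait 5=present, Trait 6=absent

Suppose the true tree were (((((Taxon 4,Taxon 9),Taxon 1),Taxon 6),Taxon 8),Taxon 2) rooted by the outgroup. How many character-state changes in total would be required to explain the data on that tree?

10

Map each character onto (((((Taxon 4,Taxon 9),Taxon 1),Taxon 6),Taxon 8),Taxon 2) (rooted by Taxon 0) and count the minimum state changes it requires (Fitch parsimony):
Trait 1: 1; Trait 2: 1; Trait 3: 2; Trait 4: 2; Trait 5: 2; Trait 6: 2.
Total tree length = 10.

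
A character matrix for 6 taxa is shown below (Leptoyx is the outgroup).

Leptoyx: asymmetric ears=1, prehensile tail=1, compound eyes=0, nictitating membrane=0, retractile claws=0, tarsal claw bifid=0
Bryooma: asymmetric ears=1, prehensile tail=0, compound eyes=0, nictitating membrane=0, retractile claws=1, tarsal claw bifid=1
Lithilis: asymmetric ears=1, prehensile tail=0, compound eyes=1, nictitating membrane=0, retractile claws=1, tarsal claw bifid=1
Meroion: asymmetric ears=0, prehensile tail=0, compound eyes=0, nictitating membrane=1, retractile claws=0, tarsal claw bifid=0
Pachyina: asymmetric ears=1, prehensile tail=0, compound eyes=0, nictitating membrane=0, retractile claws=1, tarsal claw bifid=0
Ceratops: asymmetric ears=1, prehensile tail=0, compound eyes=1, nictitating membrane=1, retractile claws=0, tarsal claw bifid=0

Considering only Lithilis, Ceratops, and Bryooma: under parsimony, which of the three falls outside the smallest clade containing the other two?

Ceratops

Character polarity is set by the outgroup: the derived state is whichever differs from the outgroup's state, so for asymmetric ears, prehensile tail the derived state is '0', and for the remaining characters it is '1'.
asymmetric ears: derived state '0' in Meroion only — an autapomorphy, so it tells us nothing about relationships among taxa.
prehensile tail (derived state '0') is shared by all ingroup taxa — unites the whole ingroup.
compound eyes (state '1') occurs in Ceratops and Lithilis but conflicts with the nesting implied by the other characters — most parsimoniously interpreted as homoplasy.
nictitating membrane: derived state '1' in Ceratops and Meroion only — synapomorphy for {Ceratops, Meroion}.
retractile claws (derived state '1') is shared by Bryooma, Lithilis, and Pachyina — a synapomorphy uniting that clade.
Only Bryooma and Lithilis show the derived state '1' for tarsal claw bifid, supporting them as a clade.
Most parsimonious ingroup topology: (((Bryooma,Lithilis),Pachyina),(Meroion,Ceratops)).
Lithilis and Bryooma share a more recent common ancestor with each other than either does with Ceratops, so Ceratops is the least closely related of the three.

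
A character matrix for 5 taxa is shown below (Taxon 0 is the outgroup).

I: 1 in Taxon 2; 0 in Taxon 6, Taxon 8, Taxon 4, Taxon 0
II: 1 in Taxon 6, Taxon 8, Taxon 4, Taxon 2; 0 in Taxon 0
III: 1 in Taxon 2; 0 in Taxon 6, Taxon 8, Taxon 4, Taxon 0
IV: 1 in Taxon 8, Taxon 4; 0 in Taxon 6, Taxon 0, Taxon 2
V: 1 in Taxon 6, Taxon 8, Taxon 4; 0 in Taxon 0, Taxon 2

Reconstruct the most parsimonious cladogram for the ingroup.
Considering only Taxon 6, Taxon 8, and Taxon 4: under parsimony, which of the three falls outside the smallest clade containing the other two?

The outgroup has state '0' for every character, so '1' is the derived state throughout.
I (derived state '1') is unique to Taxon 2 (autapomorphy; uninformative for grouping).
All ingroup taxa share the derived state '1' for II; it defines the ingroup but does not resolve relationships within it.
III (derived state '1') is unique to Taxon 2 (autapomorphy; uninformative for grouping).
IV (derived state '1') is shared by Taxon 4 and Taxon 8 — a synapomorphy uniting that clade.
V: derived state '1' in Taxon 4, Taxon 6, and Taxon 8 only — synapomorphy for {Taxon 4, Taxon 6, Taxon 8}.
Most parsimonious ingroup topology: (((Taxon 4,Taxon 8),Taxon 6),Taxon 2).
Taxon 8 and Taxon 4 share a more recent common ancestor with each other than either does with Taxon 6, so Taxon 6 is the least closely related of the three.

Taxon 6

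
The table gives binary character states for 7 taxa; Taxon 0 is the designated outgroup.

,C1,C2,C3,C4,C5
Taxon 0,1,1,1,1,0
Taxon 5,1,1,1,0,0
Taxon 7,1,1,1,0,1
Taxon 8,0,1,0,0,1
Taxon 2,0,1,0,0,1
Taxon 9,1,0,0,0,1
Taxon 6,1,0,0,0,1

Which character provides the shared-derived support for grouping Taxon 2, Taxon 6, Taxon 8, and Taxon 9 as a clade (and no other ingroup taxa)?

Character polarity is set by the outgroup: the derived state is whichever differs from the outgroup's state, so for C1, C2, C3, C4 the derived state is '0', and for the remaining characters it is '1'.
Only Taxon 2 and Taxon 8 show the derived state '0' for C1, supporting them as a clade.
C2: derived state '0' in Taxon 6 and Taxon 9 only — synapomorphy for {Taxon 6, Taxon 9}.
C3 (derived state '0') is shared by Taxon 2, Taxon 6, Taxon 8, and Taxon 9 — a synapomorphy uniting that clade.
C4 (derived state '0') is shared by all ingroup taxa — unites the whole ingroup.
C5: derived state '1' in Taxon 2, Taxon 6, Taxon 7, Taxon 8, and Taxon 9 only — synapomorphy for {Taxon 2, Taxon 6, Taxon 7, Taxon 8, Taxon 9}.
Most parsimonious ingroup topology: (Taxon 5,(Taxon 7,((Taxon 8,Taxon 2),(Taxon 9,Taxon 6)))).
The clade {Taxon 2, Taxon 6, Taxon 8, Taxon 9} is supported by C3: its derived state '0' occurs in exactly those taxa and in no other taxon (including the outgroup).

C3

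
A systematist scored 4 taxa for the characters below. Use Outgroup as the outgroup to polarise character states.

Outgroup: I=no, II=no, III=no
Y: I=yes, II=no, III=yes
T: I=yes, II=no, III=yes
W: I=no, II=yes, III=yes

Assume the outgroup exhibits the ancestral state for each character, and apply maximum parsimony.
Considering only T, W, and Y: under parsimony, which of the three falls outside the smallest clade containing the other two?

W

The outgroup has state 'no' for every character, so 'yes' is the derived state throughout.
Only T and Y show the derived state 'yes' for I, supporting them as a clade.
II: derived state 'yes' in W only — an autapomorphy, so it tells us nothing about relationships among taxa.
III (derived state 'yes') is shared by all ingroup taxa — unites the whole ingroup.
Most parsimonious ingroup topology: ((Y,T),W).
T and Y share a more recent common ancestor with each other than either does with W, so W is the least closely related of the three.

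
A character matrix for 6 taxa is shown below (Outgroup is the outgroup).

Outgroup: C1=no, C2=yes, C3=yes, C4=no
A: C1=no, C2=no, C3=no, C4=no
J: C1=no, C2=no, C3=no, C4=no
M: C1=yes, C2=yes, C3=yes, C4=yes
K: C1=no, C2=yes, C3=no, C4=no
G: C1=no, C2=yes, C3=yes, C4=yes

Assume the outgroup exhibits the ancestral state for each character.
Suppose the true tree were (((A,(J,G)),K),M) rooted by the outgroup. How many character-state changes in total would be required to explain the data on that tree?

7

Map each character onto (((A,(J,G)),K),M) (rooted by Outgroup) and count the minimum state changes it requires (Fitch parsimony):
C1: 1; C2: 2; C3: 2; C4: 2.
Total tree length = 7.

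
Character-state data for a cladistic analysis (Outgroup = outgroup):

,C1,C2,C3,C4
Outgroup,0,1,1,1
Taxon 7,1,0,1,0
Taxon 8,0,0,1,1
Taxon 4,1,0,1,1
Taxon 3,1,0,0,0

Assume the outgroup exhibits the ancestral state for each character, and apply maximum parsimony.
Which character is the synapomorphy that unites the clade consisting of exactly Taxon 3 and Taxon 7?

Character polarity is set by the outgroup: the derived state is whichever differs from the outgroup's state, so for C2, C3, C4 the derived state is '0', and for the remaining characters it is '1'.
Only Taxon 3, Taxon 4, and Taxon 7 show the derived state '1' for C1, supporting them as a clade.
C2 (derived state '0') is shared by all ingroup taxa — unites the whole ingroup.
C3 (derived state '0') is unique to Taxon 3 (autapomorphy; uninformative for grouping).
C4: derived state '0' in Taxon 3 and Taxon 7 only — synapomorphy for {Taxon 3, Taxon 7}.
Most parsimonious ingroup topology: (((Taxon 7,Taxon 3),Taxon 4),Taxon 8).
The clade {Taxon 3, Taxon 7} is supported by C4: its derived state '0' occurs in exactly those taxa and in no other taxon (including the outgroup).

C4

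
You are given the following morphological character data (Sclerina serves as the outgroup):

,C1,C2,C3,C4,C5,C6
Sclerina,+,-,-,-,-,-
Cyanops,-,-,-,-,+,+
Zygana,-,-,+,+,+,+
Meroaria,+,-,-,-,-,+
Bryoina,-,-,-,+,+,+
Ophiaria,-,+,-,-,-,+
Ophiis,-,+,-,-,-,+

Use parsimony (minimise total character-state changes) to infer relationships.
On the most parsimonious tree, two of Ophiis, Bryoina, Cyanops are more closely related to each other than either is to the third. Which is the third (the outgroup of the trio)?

Character polarity is set by the outgroup: the derived state is whichever differs from the outgroup's state, so for C1 the derived state is '-', and for the remaining characters it is '+'.
C1 (derived state '-') is shared by Bryoina, Cyanops, Ophiaria, Ophiis, and Zygana — a synapomorphy uniting that clade.
C2 (derived state '+') is shared by Ophiaria and Ophiis — a synapomorphy uniting that clade.
C3: derived state '+' in Zygana only — an autapomorphy, so it tells us nothing about relationships among taxa.
C4 (derived state '+') is shared by Bryoina and Zygana — a synapomorphy uniting that clade.
C5 (derived state '+') is shared by Bryoina, Cyanops, and Zygana — a synapomorphy uniting that clade.
C6 (derived state '+') is shared by all ingroup taxa — unites the whole ingroup.
Most parsimonious ingroup topology: (((Cyanops,(Zygana,Bryoina)),(Ophiaria,Ophiis)),Meroaria).
Bryoina and Cyanops share a more recent common ancestor with each other than either does with Ophiis, so Ophiis is the least closely related of the three.

Ophiis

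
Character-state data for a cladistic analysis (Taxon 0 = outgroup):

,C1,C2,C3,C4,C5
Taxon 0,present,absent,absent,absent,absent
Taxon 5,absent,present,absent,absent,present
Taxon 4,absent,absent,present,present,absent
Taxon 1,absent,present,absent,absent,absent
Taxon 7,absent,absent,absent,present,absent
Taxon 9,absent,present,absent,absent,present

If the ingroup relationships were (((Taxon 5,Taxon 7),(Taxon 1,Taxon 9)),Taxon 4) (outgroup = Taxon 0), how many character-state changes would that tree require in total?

8

Map each character onto (((Taxon 5,Taxon 7),(Taxon 1,Taxon 9)),Taxon 4) (rooted by Taxon 0) and count the minimum state changes it requires (Fitch parsimony):
C1: 1; C2: 2; C3: 1; C4: 2; C5: 2.
Total tree length = 8.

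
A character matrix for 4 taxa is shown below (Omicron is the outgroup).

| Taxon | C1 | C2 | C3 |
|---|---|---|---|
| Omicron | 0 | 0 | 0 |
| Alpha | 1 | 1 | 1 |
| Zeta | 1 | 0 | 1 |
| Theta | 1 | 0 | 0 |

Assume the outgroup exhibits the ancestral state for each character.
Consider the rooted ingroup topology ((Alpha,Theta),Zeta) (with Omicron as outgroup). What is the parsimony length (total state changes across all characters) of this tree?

4

Map each character onto ((Alpha,Theta),Zeta) (rooted by Omicron) and count the minimum state changes it requires (Fitch parsimony):
C1: 1; C2: 1; C3: 2.
Total tree length = 4.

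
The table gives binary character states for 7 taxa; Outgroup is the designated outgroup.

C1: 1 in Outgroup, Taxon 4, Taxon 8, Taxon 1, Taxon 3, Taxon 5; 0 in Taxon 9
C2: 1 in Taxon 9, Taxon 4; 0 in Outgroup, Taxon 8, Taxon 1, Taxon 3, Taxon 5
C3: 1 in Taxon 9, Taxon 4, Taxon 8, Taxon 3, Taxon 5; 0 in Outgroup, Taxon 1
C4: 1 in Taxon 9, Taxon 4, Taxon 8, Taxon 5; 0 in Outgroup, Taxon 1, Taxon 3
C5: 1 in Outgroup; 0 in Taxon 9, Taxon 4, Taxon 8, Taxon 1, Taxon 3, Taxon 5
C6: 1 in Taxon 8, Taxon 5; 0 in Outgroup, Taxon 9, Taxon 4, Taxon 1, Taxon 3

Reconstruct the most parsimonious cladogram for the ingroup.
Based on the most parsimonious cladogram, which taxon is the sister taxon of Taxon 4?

Character polarity is set by the outgroup: the derived state is whichever differs from the outgroup's state, so for C1, C5 the derived state is '0', and for the remaining characters it is '1'.
C1 (derived state '0') is unique to Taxon 9 (autapomorphy; uninformative for grouping).
C2: derived state '1' in Taxon 4 and Taxon 9 only — synapomorphy for {Taxon 4, Taxon 9}.
C3: derived state '1' in Taxon 3, Taxon 4, Taxon 5, Taxon 8, and Taxon 9 only — synapomorphy for {Taxon 3, Taxon 4, Taxon 5, Taxon 8, Taxon 9}.
C4 (derived state '1') is shared by Taxon 4, Taxon 5, Taxon 8, and Taxon 9 — a synapomorphy uniting that clade.
C5 (derived state '0') is shared by all ingroup taxa — unites the whole ingroup.
C6: derived state '1' in Taxon 5 and Taxon 8 only — synapomorphy for {Taxon 5, Taxon 8}.
Most parsimonious ingroup topology: ((((Taxon 9,Taxon 4),(Taxon 8,Taxon 5)),Taxon 3),Taxon 1).
Taxon 4 and Taxon 9 form a cherry on this tree, so they are sister taxa.

Taxon 9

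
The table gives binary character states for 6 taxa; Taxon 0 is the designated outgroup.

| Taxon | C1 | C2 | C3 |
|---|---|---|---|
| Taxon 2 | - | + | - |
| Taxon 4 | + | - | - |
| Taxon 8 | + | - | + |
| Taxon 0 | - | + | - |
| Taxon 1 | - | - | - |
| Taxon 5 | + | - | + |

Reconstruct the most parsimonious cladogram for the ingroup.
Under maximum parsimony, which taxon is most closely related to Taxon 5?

Character polarity is set by the outgroup: the derived state is whichever differs from the outgroup's state, so for C2 the derived state is '-', and for the remaining characters it is '+'.
C1 (derived state '+') is shared by Taxon 4, Taxon 5, and Taxon 8 — a synapomorphy uniting that clade.
C2: derived state '-' in Taxon 1, Taxon 4, Taxon 5, and Taxon 8 only — synapomorphy for {Taxon 1, Taxon 4, Taxon 5, Taxon 8}.
C3 (derived state '+') is shared by Taxon 5 and Taxon 8 — a synapomorphy uniting that clade.
Most parsimonious ingroup topology: ((((Taxon 5,Taxon 8),Taxon 4),Taxon 1),Taxon 2).
Taxon 5 and Taxon 8 form a cherry on this tree, so they are sister taxa.

Taxon 8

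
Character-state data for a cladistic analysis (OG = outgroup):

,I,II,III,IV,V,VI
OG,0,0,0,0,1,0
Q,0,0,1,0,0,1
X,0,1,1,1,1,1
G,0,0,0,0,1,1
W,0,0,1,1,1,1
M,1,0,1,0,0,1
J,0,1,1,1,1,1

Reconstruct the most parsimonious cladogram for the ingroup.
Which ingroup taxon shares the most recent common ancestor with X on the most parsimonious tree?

J

Character polarity is set by the outgroup: the derived state is whichever differs from the outgroup's state, so for V the derived state is '0', and for the remaining characters it is '1'.
I (derived state '1') is unique to M (autapomorphy; uninformative for grouping).
II: derived state '1' in J and X only — synapomorphy for {J, X}.
Only J, M, Q, W, and X show the derived state '1' for III, supporting them as a clade.
IV (derived state '1') is shared by J, W, and X — a synapomorphy uniting that clade.
Only M and Q show the derived state '0' for V, supporting them as a clade.
VI (derived state '1') is shared by all ingroup taxa — unites the whole ingroup.
Most parsimonious ingroup topology: (((Q,M),((X,J),W)),G).
X and J form a cherry on this tree, so they are sister taxa.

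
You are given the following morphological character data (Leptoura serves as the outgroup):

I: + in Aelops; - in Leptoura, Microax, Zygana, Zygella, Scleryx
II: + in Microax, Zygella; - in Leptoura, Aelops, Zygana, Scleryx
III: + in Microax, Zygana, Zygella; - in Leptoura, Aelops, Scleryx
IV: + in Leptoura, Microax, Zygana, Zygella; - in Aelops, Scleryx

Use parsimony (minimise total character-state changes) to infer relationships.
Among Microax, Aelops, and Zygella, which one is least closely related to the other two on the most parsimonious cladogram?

Character polarity is set by the outgroup: the derived state is whichever differs from the outgroup's state, so for IV the derived state is '-', and for the remaining characters it is '+'.
I: derived state '+' in Aelops only — an autapomorphy, so it tells us nothing about relationships among taxa.
II: derived state '+' in Microax and Zygella only — synapomorphy for {Microax, Zygella}.
Only Microax, Zygana, and Zygella show the derived state '+' for III, supporting them as a clade.
IV: derived state '-' in Aelops and Scleryx only — synapomorphy for {Aelops, Scleryx}.
Most parsimonious ingroup topology: (((Microax,Zygella),Zygana),(Aelops,Scleryx)).
Zygella and Microax share a more recent common ancestor with each other than either does with Aelops, so Aelops is the least closely related of the three.

Aelops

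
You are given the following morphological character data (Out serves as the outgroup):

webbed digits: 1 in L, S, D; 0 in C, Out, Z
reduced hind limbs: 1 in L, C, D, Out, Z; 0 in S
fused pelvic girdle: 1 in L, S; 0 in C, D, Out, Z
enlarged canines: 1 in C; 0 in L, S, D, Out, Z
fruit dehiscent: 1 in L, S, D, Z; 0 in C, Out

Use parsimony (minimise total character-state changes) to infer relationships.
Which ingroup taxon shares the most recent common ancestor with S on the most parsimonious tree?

L

Character polarity is set by the outgroup: the derived state is whichever differs from the outgroup's state, so for reduced hind limbs the derived state is '0', and for the remaining characters it is '1'.
webbed digits (derived state '1') is shared by D, L, and S — a synapomorphy uniting that clade.
reduced hind limbs: derived state '0' in S only — an autapomorphy, so it tells us nothing about relationships among taxa.
Only L and S show the derived state '1' for fused pelvic girdle, supporting them as a clade.
enlarged canines (derived state '1') is unique to C (autapomorphy; uninformative for grouping).
fruit dehiscent (derived state '1') is shared by D, L, S, and Z — a synapomorphy uniting that clade.
Most parsimonious ingroup topology: (((D,(S,L)),Z),C).
S and L form a cherry on this tree, so they are sister taxa.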